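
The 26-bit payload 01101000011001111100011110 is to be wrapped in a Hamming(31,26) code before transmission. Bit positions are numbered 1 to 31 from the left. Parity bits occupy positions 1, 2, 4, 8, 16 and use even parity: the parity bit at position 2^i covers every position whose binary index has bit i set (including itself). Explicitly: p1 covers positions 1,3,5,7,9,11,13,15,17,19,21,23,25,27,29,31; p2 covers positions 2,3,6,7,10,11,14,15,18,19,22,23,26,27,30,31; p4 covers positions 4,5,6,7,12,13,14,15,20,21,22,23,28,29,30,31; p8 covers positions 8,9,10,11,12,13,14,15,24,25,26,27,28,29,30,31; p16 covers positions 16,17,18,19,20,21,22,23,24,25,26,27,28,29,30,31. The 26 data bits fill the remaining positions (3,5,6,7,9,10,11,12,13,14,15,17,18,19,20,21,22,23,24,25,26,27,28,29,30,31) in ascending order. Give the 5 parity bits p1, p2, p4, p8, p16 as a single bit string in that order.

Place data bits at non-power-of-two positions: b3=0, b5=1, b6=1, b7=0, b9=1, b10=0, b11=0, b12=0, b13=0, b14=1, b15=1, b17=0, b18=0, b19=1, b20=1, b21=1, b22=1, b23=1, b24=0, b25=0, b26=0, b27=1, b28=1, b29=1, b30=1, b31=0.
p1 = XOR of data positions {3,5,7,9,11,13,15,17,19,21,23,25,27,29,31} = 0⊕1⊕0⊕1⊕0⊕0⊕1⊕0⊕1⊕1⊕1⊕0⊕1⊕1⊕0 = 0
p2 = XOR of data positions {3,6,7,10,11,14,15,18,19,22,23,26,27,30,31} = 0⊕1⊕0⊕0⊕0⊕1⊕1⊕0⊕1⊕1⊕1⊕0⊕1⊕1⊕0 = 0
p4 = XOR of data positions {5,6,7,12,13,14,15,20,21,22,23,28,29,30,31} = 1⊕1⊕0⊕0⊕0⊕1⊕1⊕1⊕1⊕1⊕1⊕1⊕1⊕1⊕0 = 1
p8 = XOR of data positions {9,10,11,12,13,14,15,24,25,26,27,28,29,30,31} = 1⊕0⊕0⊕0⊕0⊕1⊕1⊕0⊕0⊕0⊕1⊕1⊕1⊕1⊕0 = 1
p16 = XOR of data positions {17,18,19,20,21,22,23,24,25,26,27,28,29,30,31} = 0⊕0⊕1⊕1⊕1⊕1⊕1⊕0⊕0⊕0⊕1⊕1⊕1⊕1⊕0 = 1
Parity bits p1,p2,p4,p8,p16 = 00111

00111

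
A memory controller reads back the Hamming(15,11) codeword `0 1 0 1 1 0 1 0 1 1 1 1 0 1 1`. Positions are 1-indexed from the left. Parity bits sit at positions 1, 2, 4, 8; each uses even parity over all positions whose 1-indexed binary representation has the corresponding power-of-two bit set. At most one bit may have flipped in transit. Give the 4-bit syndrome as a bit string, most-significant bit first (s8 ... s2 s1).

0001

s1: b1⊕b3⊕b5⊕b7⊕b9⊕b11⊕b13⊕b15 = 0⊕0⊕1⊕1⊕1⊕1⊕0⊕1 = 1
s2: b2⊕b3⊕b6⊕b7⊕b10⊕b11⊕b14⊕b15 = 1⊕0⊕0⊕1⊕1⊕1⊕1⊕1 = 0
s4: b4⊕b5⊕b6⊕b7⊕b12⊕b13⊕b14⊕b15 = 1⊕1⊕0⊕1⊕1⊕0⊕1⊕1 = 0
s8: b8⊕b9⊕b10⊕b11⊕b12⊕b13⊕b14⊕b15 = 0⊕1⊕1⊕1⊕1⊕0⊕1⊕1 = 0
Syndrome (s8...s1) = 0001 → position 1.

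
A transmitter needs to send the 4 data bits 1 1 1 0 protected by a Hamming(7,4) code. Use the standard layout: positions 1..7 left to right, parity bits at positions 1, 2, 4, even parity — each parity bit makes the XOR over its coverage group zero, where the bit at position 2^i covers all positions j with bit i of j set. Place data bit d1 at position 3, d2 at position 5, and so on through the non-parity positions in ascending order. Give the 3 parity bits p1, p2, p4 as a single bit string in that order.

Place data bits at non-power-of-two positions: b3=1, b5=1, b6=1, b7=0.
p1 = XOR of data positions {3,5,7} = 1⊕1⊕0 = 0
p2 = XOR of data positions {3,6,7} = 1⊕1⊕0 = 0
p4 = XOR of data positions {5,6,7} = 1⊕1⊕0 = 0
Parity bits p1,p2,p4 = 000

000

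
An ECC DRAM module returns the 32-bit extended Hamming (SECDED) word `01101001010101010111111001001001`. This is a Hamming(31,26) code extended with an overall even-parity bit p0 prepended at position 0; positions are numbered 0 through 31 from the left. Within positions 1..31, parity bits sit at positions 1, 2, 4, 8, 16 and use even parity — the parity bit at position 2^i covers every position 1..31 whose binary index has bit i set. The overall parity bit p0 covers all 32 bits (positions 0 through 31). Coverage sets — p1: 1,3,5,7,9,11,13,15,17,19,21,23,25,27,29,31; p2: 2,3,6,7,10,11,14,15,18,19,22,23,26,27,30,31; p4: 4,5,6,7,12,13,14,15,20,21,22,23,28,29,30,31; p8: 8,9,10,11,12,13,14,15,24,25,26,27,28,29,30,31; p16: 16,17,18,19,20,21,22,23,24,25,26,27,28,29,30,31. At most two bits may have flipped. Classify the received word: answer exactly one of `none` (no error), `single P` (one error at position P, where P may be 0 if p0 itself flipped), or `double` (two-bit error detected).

single 29

s1: b1⊕b3⊕b5⊕b7⊕b9⊕b11⊕b13⊕b15⊕b17⊕b19⊕b21⊕b23⊕b25⊕b27⊕b29⊕b31 = 1⊕0⊕0⊕1⊕1⊕1⊕1⊕1⊕1⊕1⊕1⊕0⊕1⊕0⊕0⊕1 = 1
s2: b2⊕b3⊕b6⊕b7⊕b10⊕b11⊕b14⊕b15⊕b18⊕b19⊕b22⊕b23⊕b26⊕b27⊕b30⊕b31 = 1⊕0⊕0⊕1⊕0⊕1⊕0⊕1⊕1⊕1⊕1⊕0⊕0⊕0⊕0⊕1 = 0
s4: b4⊕b5⊕b6⊕b7⊕b12⊕b13⊕b14⊕b15⊕b20⊕b21⊕b22⊕b23⊕b28⊕b29⊕b30⊕b31 = 1⊕0⊕0⊕1⊕0⊕1⊕0⊕1⊕1⊕1⊕1⊕0⊕1⊕0⊕0⊕1 = 1
s8: b8⊕b9⊕b10⊕b11⊕b12⊕b13⊕b14⊕b15⊕b24⊕b25⊕b26⊕b27⊕b28⊕b29⊕b30⊕b31 = 0⊕1⊕0⊕1⊕0⊕1⊕0⊕1⊕0⊕1⊕0⊕0⊕1⊕0⊕0⊕1 = 1
s16: b16⊕b17⊕b18⊕b19⊕b20⊕b21⊕b22⊕b23⊕b24⊕b25⊕b26⊕b27⊕b28⊕b29⊕b30⊕b31 = 0⊕1⊕1⊕1⊕1⊕1⊕1⊕0⊕0⊕1⊕0⊕0⊕1⊕0⊕0⊕1 = 1
Syndrome (s16...s1) = 11101 → position 29.
Overall parity (XOR of all 32 bits, including p0): 0⊕1⊕1⊕0⊕1⊕0⊕0⊕1⊕0⊕1⊕0⊕1⊕0⊕1⊕0⊕1⊕0⊕1⊕1⊕1⊕1⊕1⊕1⊕0⊕0⊕1⊕0⊕0⊕1⊕0⊕0⊕1 = 1
Overall=1, syndrome position=29 → single-bit error at position 29.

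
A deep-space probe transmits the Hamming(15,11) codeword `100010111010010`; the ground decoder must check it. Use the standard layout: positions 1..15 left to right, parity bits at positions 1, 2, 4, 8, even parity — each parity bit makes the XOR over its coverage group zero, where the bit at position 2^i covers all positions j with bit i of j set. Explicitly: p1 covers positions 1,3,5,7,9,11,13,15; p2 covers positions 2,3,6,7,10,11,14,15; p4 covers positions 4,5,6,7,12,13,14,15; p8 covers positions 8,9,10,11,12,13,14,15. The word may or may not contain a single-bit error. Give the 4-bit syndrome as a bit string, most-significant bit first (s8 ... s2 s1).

0111

s1: b1⊕b3⊕b5⊕b7⊕b9⊕b11⊕b13⊕b15 = 1⊕0⊕1⊕1⊕1⊕1⊕0⊕0 = 1
s2: b2⊕b3⊕b6⊕b7⊕b10⊕b11⊕b14⊕b15 = 0⊕0⊕0⊕1⊕0⊕1⊕1⊕0 = 1
s4: b4⊕b5⊕b6⊕b7⊕b12⊕b13⊕b14⊕b15 = 0⊕1⊕0⊕1⊕0⊕0⊕1⊕0 = 1
s8: b8⊕b9⊕b10⊕b11⊕b12⊕b13⊕b14⊕b15 = 1⊕1⊕0⊕1⊕0⊕0⊕1⊕0 = 0
Syndrome (s8...s1) = 0111 → position 7.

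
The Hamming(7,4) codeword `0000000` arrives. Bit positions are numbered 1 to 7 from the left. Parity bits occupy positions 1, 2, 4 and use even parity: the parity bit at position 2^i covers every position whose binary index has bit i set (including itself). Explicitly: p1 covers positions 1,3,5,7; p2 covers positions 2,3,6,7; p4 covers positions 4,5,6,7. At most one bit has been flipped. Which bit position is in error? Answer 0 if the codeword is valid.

0

s1: b1⊕b3⊕b5⊕b7 = 0⊕0⊕0⊕0 = 0
s2: b2⊕b3⊕b6⊕b7 = 0⊕0⊕0⊕0 = 0
s4: b4⊕b5⊕b6⊕b7 = 0⊕0⊕0⊕0 = 0
Syndrome (s4...s1) = 000 → position 0 (no error).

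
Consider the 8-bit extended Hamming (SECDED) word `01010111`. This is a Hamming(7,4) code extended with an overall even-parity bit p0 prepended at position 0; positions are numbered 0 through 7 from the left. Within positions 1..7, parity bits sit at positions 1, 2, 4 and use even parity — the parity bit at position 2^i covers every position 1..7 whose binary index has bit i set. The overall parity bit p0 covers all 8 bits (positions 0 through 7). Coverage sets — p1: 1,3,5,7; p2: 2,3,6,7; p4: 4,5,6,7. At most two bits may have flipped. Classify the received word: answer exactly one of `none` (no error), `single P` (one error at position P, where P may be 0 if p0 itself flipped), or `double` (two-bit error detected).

single 6

s1: b1⊕b3⊕b5⊕b7 = 1⊕1⊕1⊕1 = 0
s2: b2⊕b3⊕b6⊕b7 = 0⊕1⊕1⊕1 = 1
s4: b4⊕b5⊕b6⊕b7 = 0⊕1⊕1⊕1 = 1
Syndrome (s4...s1) = 110 → position 6.
Overall parity (XOR of all 8 bits, including p0): 0⊕1⊕0⊕1⊕0⊕1⊕1⊕1 = 1
Overall=1, syndrome position=6 → single-bit error at position 6.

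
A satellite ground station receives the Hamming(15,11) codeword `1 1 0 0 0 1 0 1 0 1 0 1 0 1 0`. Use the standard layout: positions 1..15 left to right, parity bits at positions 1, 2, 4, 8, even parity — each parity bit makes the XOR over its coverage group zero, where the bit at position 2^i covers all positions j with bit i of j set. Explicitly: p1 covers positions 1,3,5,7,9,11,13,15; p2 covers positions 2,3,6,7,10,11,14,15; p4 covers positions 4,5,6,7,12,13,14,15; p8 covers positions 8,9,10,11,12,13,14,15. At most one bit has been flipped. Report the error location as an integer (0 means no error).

5

s1: b1⊕b3⊕b5⊕b7⊕b9⊕b11⊕b13⊕b15 = 1⊕0⊕0⊕0⊕0⊕0⊕0⊕0 = 1
s2: b2⊕b3⊕b6⊕b7⊕b10⊕b11⊕b14⊕b15 = 1⊕0⊕1⊕0⊕1⊕0⊕1⊕0 = 0
s4: b4⊕b5⊕b6⊕b7⊕b12⊕b13⊕b14⊕b15 = 0⊕0⊕1⊕0⊕1⊕0⊕1⊕0 = 1
s8: b8⊕b9⊕b10⊕b11⊕b12⊕b13⊕b14⊕b15 = 1⊕0⊕1⊕0⊕1⊕0⊕1⊕0 = 0
Syndrome (s8...s1) = 0101 → position 5.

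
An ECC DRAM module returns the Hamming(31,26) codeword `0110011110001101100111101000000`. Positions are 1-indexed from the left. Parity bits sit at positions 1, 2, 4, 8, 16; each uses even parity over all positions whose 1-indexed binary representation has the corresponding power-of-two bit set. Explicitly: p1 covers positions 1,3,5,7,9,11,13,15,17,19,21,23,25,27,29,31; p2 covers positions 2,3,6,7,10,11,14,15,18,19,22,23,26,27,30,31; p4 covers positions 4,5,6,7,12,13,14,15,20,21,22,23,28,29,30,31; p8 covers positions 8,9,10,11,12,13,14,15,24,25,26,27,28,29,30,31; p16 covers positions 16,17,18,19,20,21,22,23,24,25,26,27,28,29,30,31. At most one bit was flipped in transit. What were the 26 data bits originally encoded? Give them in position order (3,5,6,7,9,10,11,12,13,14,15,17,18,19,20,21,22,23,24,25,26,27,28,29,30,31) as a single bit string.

s1: b1⊕b3⊕b5⊕b7⊕b9⊕b11⊕b13⊕b15⊕b17⊕b19⊕b21⊕b23⊕b25⊕b27⊕b29⊕b31 = 0⊕1⊕0⊕1⊕1⊕0⊕1⊕0⊕1⊕0⊕1⊕1⊕1⊕0⊕0⊕0 = 0
s2: b2⊕b3⊕b6⊕b7⊕b10⊕b11⊕b14⊕b15⊕b18⊕b19⊕b22⊕b23⊕b26⊕b27⊕b30⊕b31 = 1⊕1⊕1⊕1⊕0⊕0⊕1⊕0⊕0⊕0⊕1⊕1⊕0⊕0⊕0⊕0 = 1
s4: b4⊕b5⊕b6⊕b7⊕b12⊕b13⊕b14⊕b15⊕b20⊕b21⊕b22⊕b23⊕b28⊕b29⊕b30⊕b31 = 0⊕0⊕1⊕1⊕0⊕1⊕1⊕0⊕1⊕1⊕1⊕1⊕0⊕0⊕0⊕0 = 0
s8: b8⊕b9⊕b10⊕b11⊕b12⊕b13⊕b14⊕b15⊕b24⊕b25⊕b26⊕b27⊕b28⊕b29⊕b30⊕b31 = 1⊕1⊕0⊕0⊕0⊕1⊕1⊕0⊕0⊕1⊕0⊕0⊕0⊕0⊕0⊕0 = 1
s16: b16⊕b17⊕b18⊕b19⊕b20⊕b21⊕b22⊕b23⊕b24⊕b25⊕b26⊕b27⊕b28⊕b29⊕b30⊕b31 = 1⊕1⊕0⊕0⊕1⊕1⊕1⊕1⊕0⊕1⊕0⊕0⊕0⊕0⊕0⊕0 = 1
Syndrome (s16...s1) = 11010 → position 26.
Flip bit 26: corrected codeword = 0110011110001101100111101100000
Data bits at positions 3,5,6,7,9,10,11,12,13,14,15,17,18,19,20,21,22,23,24,25,26,27,28,29,30,31: 10111000110100111101100000

10111000110100111101100000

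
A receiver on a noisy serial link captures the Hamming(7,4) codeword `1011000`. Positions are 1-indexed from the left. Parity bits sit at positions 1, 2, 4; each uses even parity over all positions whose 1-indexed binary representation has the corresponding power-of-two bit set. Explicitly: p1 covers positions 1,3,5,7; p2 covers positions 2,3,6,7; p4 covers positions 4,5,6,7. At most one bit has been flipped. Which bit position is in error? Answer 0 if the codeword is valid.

6

s1: b1⊕b3⊕b5⊕b7 = 1⊕1⊕0⊕0 = 0
s2: b2⊕b3⊕b6⊕b7 = 0⊕1⊕0⊕0 = 1
s4: b4⊕b5⊕b6⊕b7 = 1⊕0⊕0⊕0 = 1
Syndrome (s4...s1) = 110 → position 6.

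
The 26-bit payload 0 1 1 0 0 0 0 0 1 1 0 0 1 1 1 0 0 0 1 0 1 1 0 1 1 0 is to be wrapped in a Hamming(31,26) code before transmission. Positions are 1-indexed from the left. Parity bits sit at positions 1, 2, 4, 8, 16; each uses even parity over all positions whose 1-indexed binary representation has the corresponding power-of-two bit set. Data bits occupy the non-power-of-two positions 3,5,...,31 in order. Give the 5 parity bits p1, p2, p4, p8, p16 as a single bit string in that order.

Place data bits at non-power-of-two positions: b3=0, b5=1, b6=1, b7=0, b9=0, b10=0, b11=0, b12=0, b13=1, b14=1, b15=0, b17=0, b18=1, b19=1, b20=1, b21=0, b22=0, b23=0, b24=1, b25=0, b26=1, b27=1, b28=0, b29=1, b30=1, b31=0.
p1 = XOR of data positions {3,5,7,9,11,13,15,17,19,21,23,25,27,29,31} = 0⊕1⊕0⊕0⊕0⊕1⊕0⊕0⊕1⊕0⊕0⊕0⊕1⊕1⊕0 = 1
p2 = XOR of data positions {3,6,7,10,11,14,15,18,19,22,23,26,27,30,31} = 0⊕1⊕0⊕0⊕0⊕1⊕0⊕1⊕1⊕0⊕0⊕1⊕1⊕1⊕0 = 1
p4 = XOR of data positions {5,6,7,12,13,14,15,20,21,22,23,28,29,30,31} = 1⊕1⊕0⊕0⊕1⊕1⊕0⊕1⊕0⊕0⊕0⊕0⊕1⊕1⊕0 = 1
p8 = XOR of data positions {9,10,11,12,13,14,15,24,25,26,27,28,29,30,31} = 0⊕0⊕0⊕0⊕1⊕1⊕0⊕1⊕0⊕1⊕1⊕0⊕1⊕1⊕0 = 1
p16 = XOR of data positions {17,18,19,20,21,22,23,24,25,26,27,28,29,30,31} = 0⊕1⊕1⊕1⊕0⊕0⊕0⊕1⊕0⊕1⊕1⊕0⊕1⊕1⊕0 = 0
Parity bits p1,p2,p4,p8,p16 = 11110

11110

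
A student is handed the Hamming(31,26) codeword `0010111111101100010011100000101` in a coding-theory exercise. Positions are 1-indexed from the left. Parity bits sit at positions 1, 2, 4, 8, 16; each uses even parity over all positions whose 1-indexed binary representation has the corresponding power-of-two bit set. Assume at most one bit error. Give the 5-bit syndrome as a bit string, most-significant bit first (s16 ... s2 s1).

s1: b1⊕b3⊕b5⊕b7⊕b9⊕b11⊕b13⊕b15⊕b17⊕b19⊕b21⊕b23⊕b25⊕b27⊕b29⊕b31 = 0⊕1⊕1⊕1⊕1⊕1⊕1⊕0⊕0⊕0⊕1⊕1⊕0⊕0⊕1⊕1 = 0
s2: b2⊕b3⊕b6⊕b7⊕b10⊕b11⊕b14⊕b15⊕b18⊕b19⊕b22⊕b23⊕b26⊕b27⊕b30⊕b31 = 0⊕1⊕1⊕1⊕1⊕1⊕1⊕0⊕1⊕0⊕1⊕1⊕0⊕0⊕0⊕1 = 0
s4: b4⊕b5⊕b6⊕b7⊕b12⊕b13⊕b14⊕b15⊕b20⊕b21⊕b22⊕b23⊕b28⊕b29⊕b30⊕b31 = 0⊕1⊕1⊕1⊕0⊕1⊕1⊕0⊕0⊕1⊕1⊕1⊕0⊕1⊕0⊕1 = 0
s8: b8⊕b9⊕b10⊕b11⊕b12⊕b13⊕b14⊕b15⊕b24⊕b25⊕b26⊕b27⊕b28⊕b29⊕b30⊕b31 = 1⊕1⊕1⊕1⊕0⊕1⊕1⊕0⊕0⊕0⊕0⊕0⊕0⊕1⊕0⊕1 = 0
s16: b16⊕b17⊕b18⊕b19⊕b20⊕b21⊕b22⊕b23⊕b24⊕b25⊕b26⊕b27⊕b28⊕b29⊕b30⊕b31 = 0⊕0⊕1⊕0⊕0⊕1⊕1⊕1⊕0⊕0⊕0⊕0⊕0⊕1⊕0⊕1 = 0
Syndrome (s16...s1) = 00000 → position 0 (no error).

00000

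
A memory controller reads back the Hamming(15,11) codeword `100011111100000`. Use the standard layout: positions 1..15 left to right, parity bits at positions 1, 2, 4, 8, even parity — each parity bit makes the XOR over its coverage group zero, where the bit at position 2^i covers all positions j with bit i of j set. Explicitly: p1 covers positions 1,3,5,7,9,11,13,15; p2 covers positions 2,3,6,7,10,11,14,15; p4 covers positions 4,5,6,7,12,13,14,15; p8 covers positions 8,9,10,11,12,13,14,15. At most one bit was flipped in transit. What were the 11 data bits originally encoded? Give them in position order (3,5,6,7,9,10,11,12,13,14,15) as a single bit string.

01111100010

s1: b1⊕b3⊕b5⊕b7⊕b9⊕b11⊕b13⊕b15 = 1⊕0⊕1⊕1⊕1⊕0⊕0⊕0 = 0
s2: b2⊕b3⊕b6⊕b7⊕b10⊕b11⊕b14⊕b15 = 0⊕0⊕1⊕1⊕1⊕0⊕0⊕0 = 1
s4: b4⊕b5⊕b6⊕b7⊕b12⊕b13⊕b14⊕b15 = 0⊕1⊕1⊕1⊕0⊕0⊕0⊕0 = 1
s8: b8⊕b9⊕b10⊕b11⊕b12⊕b13⊕b14⊕b15 = 1⊕1⊕1⊕0⊕0⊕0⊕0⊕0 = 1
Syndrome (s8...s1) = 1110 → position 14.
Flip bit 14: corrected codeword = 100011111100010
Data bits at positions 3,5,6,7,9,10,11,12,13,14,15: 01111100010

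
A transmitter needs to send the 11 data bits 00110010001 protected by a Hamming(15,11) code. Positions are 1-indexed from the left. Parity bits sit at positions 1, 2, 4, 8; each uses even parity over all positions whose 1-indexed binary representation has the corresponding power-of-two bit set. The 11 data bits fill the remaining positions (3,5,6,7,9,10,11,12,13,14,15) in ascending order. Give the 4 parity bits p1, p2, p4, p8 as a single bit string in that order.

1010

Place data bits at non-power-of-two positions: b3=0, b5=0, b6=1, b7=1, b9=0, b10=0, b11=1, b12=0, b13=0, b14=0, b15=1.
p1 = XOR of data positions {3,5,7,9,11,13,15} = 0⊕0⊕1⊕0⊕1⊕0⊕1 = 1
p2 = XOR of data positions {3,6,7,10,11,14,15} = 0⊕1⊕1⊕0⊕1⊕0⊕1 = 0
p4 = XOR of data positions {5,6,7,12,13,14,15} = 0⊕1⊕1⊕0⊕0⊕0⊕1 = 1
p8 = XOR of data positions {9,10,11,12,13,14,15} = 0⊕0⊕1⊕0⊕0⊕0⊕1 = 0
Parity bits p1,p2,p4,p8 = 1010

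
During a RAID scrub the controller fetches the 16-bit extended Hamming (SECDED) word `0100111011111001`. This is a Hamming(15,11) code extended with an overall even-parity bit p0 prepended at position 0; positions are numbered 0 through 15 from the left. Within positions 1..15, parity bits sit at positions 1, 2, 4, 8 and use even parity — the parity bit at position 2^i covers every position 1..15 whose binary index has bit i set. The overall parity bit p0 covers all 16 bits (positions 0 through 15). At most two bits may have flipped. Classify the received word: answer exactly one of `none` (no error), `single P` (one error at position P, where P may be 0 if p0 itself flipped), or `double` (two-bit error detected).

s1: b1⊕b3⊕b5⊕b7⊕b9⊕b11⊕b13⊕b15 = 1⊕0⊕1⊕0⊕1⊕1⊕0⊕1 = 1
s2: b2⊕b3⊕b6⊕b7⊕b10⊕b11⊕b14⊕b15 = 0⊕0⊕1⊕0⊕1⊕1⊕0⊕1 = 0
s4: b4⊕b5⊕b6⊕b7⊕b12⊕b13⊕b14⊕b15 = 1⊕1⊕1⊕0⊕1⊕0⊕0⊕1 = 1
s8: b8⊕b9⊕b10⊕b11⊕b12⊕b13⊕b14⊕b15 = 1⊕1⊕1⊕1⊕1⊕0⊕0⊕1 = 0
Syndrome (s8...s1) = 0101 → position 5.
Overall parity (XOR of all 16 bits, including p0): 0⊕1⊕0⊕0⊕1⊕1⊕1⊕0⊕1⊕1⊕1⊕1⊕1⊕0⊕0⊕1 = 0
Overall=0, syndrome position=5 → double-bit error detected (uncorrectable).

double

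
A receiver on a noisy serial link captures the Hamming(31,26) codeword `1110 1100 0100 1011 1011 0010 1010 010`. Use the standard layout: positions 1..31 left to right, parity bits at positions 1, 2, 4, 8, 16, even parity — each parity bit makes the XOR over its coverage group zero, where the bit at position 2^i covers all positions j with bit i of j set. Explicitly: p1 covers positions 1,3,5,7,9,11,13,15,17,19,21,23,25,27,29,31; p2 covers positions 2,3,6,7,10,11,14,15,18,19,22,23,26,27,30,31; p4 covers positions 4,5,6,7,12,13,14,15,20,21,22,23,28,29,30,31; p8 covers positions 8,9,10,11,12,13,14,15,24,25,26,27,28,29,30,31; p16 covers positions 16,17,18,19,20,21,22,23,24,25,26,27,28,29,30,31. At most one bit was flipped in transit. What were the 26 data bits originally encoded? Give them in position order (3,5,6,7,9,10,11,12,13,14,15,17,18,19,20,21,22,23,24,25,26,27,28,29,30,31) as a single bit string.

11000100101101100101010010

s1: b1⊕b3⊕b5⊕b7⊕b9⊕b11⊕b13⊕b15⊕b17⊕b19⊕b21⊕b23⊕b25⊕b27⊕b29⊕b31 = 1⊕1⊕1⊕0⊕0⊕0⊕1⊕1⊕1⊕1⊕0⊕1⊕1⊕1⊕0⊕0 = 0
s2: b2⊕b3⊕b6⊕b7⊕b10⊕b11⊕b14⊕b15⊕b18⊕b19⊕b22⊕b23⊕b26⊕b27⊕b30⊕b31 = 1⊕1⊕1⊕0⊕1⊕0⊕0⊕1⊕0⊕1⊕0⊕1⊕0⊕1⊕1⊕0 = 1
s4: b4⊕b5⊕b6⊕b7⊕b12⊕b13⊕b14⊕b15⊕b20⊕b21⊕b22⊕b23⊕b28⊕b29⊕b30⊕b31 = 0⊕1⊕1⊕0⊕0⊕1⊕0⊕1⊕1⊕0⊕0⊕1⊕0⊕0⊕1⊕0 = 1
s8: b8⊕b9⊕b10⊕b11⊕b12⊕b13⊕b14⊕b15⊕b24⊕b25⊕b26⊕b27⊕b28⊕b29⊕b30⊕b31 = 0⊕0⊕1⊕0⊕0⊕1⊕0⊕1⊕0⊕1⊕0⊕1⊕0⊕0⊕1⊕0 = 0
s16: b16⊕b17⊕b18⊕b19⊕b20⊕b21⊕b22⊕b23⊕b24⊕b25⊕b26⊕b27⊕b28⊕b29⊕b30⊕b31 = 1⊕1⊕0⊕1⊕1⊕0⊕0⊕1⊕0⊕1⊕0⊕1⊕0⊕0⊕1⊕0 = 0
Syndrome (s16...s1) = 00110 → position 6.
Flip bit 6: corrected codeword = 1110100001001011101100101010010
Data bits at positions 3,5,6,7,9,10,11,12,13,14,15,17,18,19,20,21,22,23,24,25,26,27,28,29,30,31: 11000100101101100101010010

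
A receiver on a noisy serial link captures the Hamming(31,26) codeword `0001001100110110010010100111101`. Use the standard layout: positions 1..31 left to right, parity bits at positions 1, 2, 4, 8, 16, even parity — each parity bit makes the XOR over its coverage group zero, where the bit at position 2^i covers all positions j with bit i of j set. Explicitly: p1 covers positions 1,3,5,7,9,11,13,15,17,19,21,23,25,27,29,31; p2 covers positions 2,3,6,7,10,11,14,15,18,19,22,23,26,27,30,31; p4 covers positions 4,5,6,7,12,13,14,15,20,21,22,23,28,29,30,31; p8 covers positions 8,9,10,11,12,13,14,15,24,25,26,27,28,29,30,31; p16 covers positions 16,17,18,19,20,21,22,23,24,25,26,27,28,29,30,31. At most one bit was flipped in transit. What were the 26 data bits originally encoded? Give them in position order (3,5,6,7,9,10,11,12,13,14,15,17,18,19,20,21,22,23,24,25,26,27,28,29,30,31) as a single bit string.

s1: b1⊕b3⊕b5⊕b7⊕b9⊕b11⊕b13⊕b15⊕b17⊕b19⊕b21⊕b23⊕b25⊕b27⊕b29⊕b31 = 0⊕0⊕0⊕1⊕0⊕1⊕0⊕1⊕0⊕0⊕1⊕1⊕0⊕1⊕1⊕1 = 0
s2: b2⊕b3⊕b6⊕b7⊕b10⊕b11⊕b14⊕b15⊕b18⊕b19⊕b22⊕b23⊕b26⊕b27⊕b30⊕b31 = 0⊕0⊕0⊕1⊕0⊕1⊕1⊕1⊕1⊕0⊕0⊕1⊕1⊕1⊕0⊕1 = 1
s4: b4⊕b5⊕b6⊕b7⊕b12⊕b13⊕b14⊕b15⊕b20⊕b21⊕b22⊕b23⊕b28⊕b29⊕b30⊕b31 = 1⊕0⊕0⊕1⊕1⊕0⊕1⊕1⊕0⊕1⊕0⊕1⊕1⊕1⊕0⊕1 = 0
s8: b8⊕b9⊕b10⊕b11⊕b12⊕b13⊕b14⊕b15⊕b24⊕b25⊕b26⊕b27⊕b28⊕b29⊕b30⊕b31 = 1⊕0⊕0⊕1⊕1⊕0⊕1⊕1⊕0⊕0⊕1⊕1⊕1⊕1⊕0⊕1 = 0
s16: b16⊕b17⊕b18⊕b19⊕b20⊕b21⊕b22⊕b23⊕b24⊕b25⊕b26⊕b27⊕b28⊕b29⊕b30⊕b31 = 0⊕0⊕1⊕0⊕0⊕1⊕0⊕1⊕0⊕0⊕1⊕1⊕1⊕1⊕0⊕1 = 0
Syndrome (s16...s1) = 00010 → position 2.
Flip bit 2: corrected codeword = 0101001100110110010010100111101
Data bits at positions 3,5,6,7,9,10,11,12,13,14,15,17,18,19,20,21,22,23,24,25,26,27,28,29,30,31: 00010011011010010100111101

00010011011010010100111101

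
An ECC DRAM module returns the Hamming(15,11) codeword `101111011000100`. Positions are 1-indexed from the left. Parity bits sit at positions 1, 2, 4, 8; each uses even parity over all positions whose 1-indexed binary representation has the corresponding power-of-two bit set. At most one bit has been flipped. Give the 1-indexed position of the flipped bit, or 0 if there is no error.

9

s1: b1⊕b3⊕b5⊕b7⊕b9⊕b11⊕b13⊕b15 = 1⊕1⊕1⊕0⊕1⊕0⊕1⊕0 = 1
s2: b2⊕b3⊕b6⊕b7⊕b10⊕b11⊕b14⊕b15 = 0⊕1⊕1⊕0⊕0⊕0⊕0⊕0 = 0
s4: b4⊕b5⊕b6⊕b7⊕b12⊕b13⊕b14⊕b15 = 1⊕1⊕1⊕0⊕0⊕1⊕0⊕0 = 0
s8: b8⊕b9⊕b10⊕b11⊕b12⊕b13⊕b14⊕b15 = 1⊕1⊕0⊕0⊕0⊕1⊕0⊕0 = 1
Syndrome (s8...s1) = 1001 → position 9.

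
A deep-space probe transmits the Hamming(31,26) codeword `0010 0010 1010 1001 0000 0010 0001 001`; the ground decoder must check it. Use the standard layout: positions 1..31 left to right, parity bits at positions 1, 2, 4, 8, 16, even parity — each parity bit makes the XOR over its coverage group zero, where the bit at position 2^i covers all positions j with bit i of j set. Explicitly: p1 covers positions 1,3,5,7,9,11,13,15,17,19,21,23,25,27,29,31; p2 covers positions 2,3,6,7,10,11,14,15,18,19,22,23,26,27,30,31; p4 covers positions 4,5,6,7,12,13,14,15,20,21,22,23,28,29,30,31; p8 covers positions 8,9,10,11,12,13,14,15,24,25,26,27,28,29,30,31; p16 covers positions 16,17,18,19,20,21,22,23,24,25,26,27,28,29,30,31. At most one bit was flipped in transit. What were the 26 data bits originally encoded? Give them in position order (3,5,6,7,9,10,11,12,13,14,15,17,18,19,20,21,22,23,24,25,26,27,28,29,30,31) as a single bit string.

10011010101000000100001001

s1: b1⊕b3⊕b5⊕b7⊕b9⊕b11⊕b13⊕b15⊕b17⊕b19⊕b21⊕b23⊕b25⊕b27⊕b29⊕b31 = 0⊕1⊕0⊕1⊕1⊕1⊕1⊕0⊕0⊕0⊕0⊕1⊕0⊕0⊕0⊕1 = 1
s2: b2⊕b3⊕b6⊕b7⊕b10⊕b11⊕b14⊕b15⊕b18⊕b19⊕b22⊕b23⊕b26⊕b27⊕b30⊕b31 = 0⊕1⊕0⊕1⊕0⊕1⊕0⊕0⊕0⊕0⊕0⊕1⊕0⊕0⊕0⊕1 = 1
s4: b4⊕b5⊕b6⊕b7⊕b12⊕b13⊕b14⊕b15⊕b20⊕b21⊕b22⊕b23⊕b28⊕b29⊕b30⊕b31 = 0⊕0⊕0⊕1⊕0⊕1⊕0⊕0⊕0⊕0⊕0⊕1⊕1⊕0⊕0⊕1 = 1
s8: b8⊕b9⊕b10⊕b11⊕b12⊕b13⊕b14⊕b15⊕b24⊕b25⊕b26⊕b27⊕b28⊕b29⊕b30⊕b31 = 0⊕1⊕0⊕1⊕0⊕1⊕0⊕0⊕0⊕0⊕0⊕0⊕1⊕0⊕0⊕1 = 1
s16: b16⊕b17⊕b18⊕b19⊕b20⊕b21⊕b22⊕b23⊕b24⊕b25⊕b26⊕b27⊕b28⊕b29⊕b30⊕b31 = 1⊕0⊕0⊕0⊕0⊕0⊕0⊕1⊕0⊕0⊕0⊕0⊕1⊕0⊕0⊕1 = 0
Syndrome (s16...s1) = 01111 → position 15.
Flip bit 15: corrected codeword = 0010001010101011000000100001001
Data bits at positions 3,5,6,7,9,10,11,12,13,14,15,17,18,19,20,21,22,23,24,25,26,27,28,29,30,31: 10011010101000000100001001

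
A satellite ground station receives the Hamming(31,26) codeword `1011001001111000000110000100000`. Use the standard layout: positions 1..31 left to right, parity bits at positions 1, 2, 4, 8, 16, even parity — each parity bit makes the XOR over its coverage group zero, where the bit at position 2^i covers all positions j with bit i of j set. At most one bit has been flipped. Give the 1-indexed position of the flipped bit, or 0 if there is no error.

s1: b1⊕b3⊕b5⊕b7⊕b9⊕b11⊕b13⊕b15⊕b17⊕b19⊕b21⊕b23⊕b25⊕b27⊕b29⊕b31 = 1⊕1⊕0⊕1⊕0⊕1⊕1⊕0⊕0⊕0⊕1⊕0⊕0⊕0⊕0⊕0 = 0
s2: b2⊕b3⊕b6⊕b7⊕b10⊕b11⊕b14⊕b15⊕b18⊕b19⊕b22⊕b23⊕b26⊕b27⊕b30⊕b31 = 0⊕1⊕0⊕1⊕1⊕1⊕0⊕0⊕0⊕0⊕0⊕0⊕1⊕0⊕0⊕0 = 1
s4: b4⊕b5⊕b6⊕b7⊕b12⊕b13⊕b14⊕b15⊕b20⊕b21⊕b22⊕b23⊕b28⊕b29⊕b30⊕b31 = 1⊕0⊕0⊕1⊕1⊕1⊕0⊕0⊕1⊕1⊕0⊕0⊕0⊕0⊕0⊕0 = 0
s8: b8⊕b9⊕b10⊕b11⊕b12⊕b13⊕b14⊕b15⊕b24⊕b25⊕b26⊕b27⊕b28⊕b29⊕b30⊕b31 = 0⊕0⊕1⊕1⊕1⊕1⊕0⊕0⊕0⊕0⊕1⊕0⊕0⊕0⊕0⊕0 = 1
s16: b16⊕b17⊕b18⊕b19⊕b20⊕b21⊕b22⊕b23⊕b24⊕b25⊕b26⊕b27⊕b28⊕b29⊕b30⊕b31 = 0⊕0⊕0⊕0⊕1⊕1⊕0⊕0⊕0⊕0⊕1⊕0⊕0⊕0⊕0⊕0 = 1
Syndrome (s16...s1) = 11010 → position 26.

26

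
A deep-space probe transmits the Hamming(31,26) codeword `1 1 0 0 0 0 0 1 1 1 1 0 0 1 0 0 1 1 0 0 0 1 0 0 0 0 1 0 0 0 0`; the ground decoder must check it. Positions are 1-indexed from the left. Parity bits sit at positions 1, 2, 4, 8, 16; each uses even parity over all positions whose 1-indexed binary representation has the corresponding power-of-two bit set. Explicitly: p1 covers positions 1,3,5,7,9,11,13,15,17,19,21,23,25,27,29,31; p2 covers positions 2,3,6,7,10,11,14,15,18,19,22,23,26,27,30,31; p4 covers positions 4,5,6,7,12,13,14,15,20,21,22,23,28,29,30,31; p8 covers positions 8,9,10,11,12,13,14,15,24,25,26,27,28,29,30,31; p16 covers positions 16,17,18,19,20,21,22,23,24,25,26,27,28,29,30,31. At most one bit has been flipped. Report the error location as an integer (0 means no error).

3

s1: b1⊕b3⊕b5⊕b7⊕b9⊕b11⊕b13⊕b15⊕b17⊕b19⊕b21⊕b23⊕b25⊕b27⊕b29⊕b31 = 1⊕0⊕0⊕0⊕1⊕1⊕0⊕0⊕1⊕0⊕0⊕0⊕0⊕1⊕0⊕0 = 1
s2: b2⊕b3⊕b6⊕b7⊕b10⊕b11⊕b14⊕b15⊕b18⊕b19⊕b22⊕b23⊕b26⊕b27⊕b30⊕b31 = 1⊕0⊕0⊕0⊕1⊕1⊕1⊕0⊕1⊕0⊕1⊕0⊕0⊕1⊕0⊕0 = 1
s4: b4⊕b5⊕b6⊕b7⊕b12⊕b13⊕b14⊕b15⊕b20⊕b21⊕b22⊕b23⊕b28⊕b29⊕b30⊕b31 = 0⊕0⊕0⊕0⊕0⊕0⊕1⊕0⊕0⊕0⊕1⊕0⊕0⊕0⊕0⊕0 = 0
s8: b8⊕b9⊕b10⊕b11⊕b12⊕b13⊕b14⊕b15⊕b24⊕b25⊕b26⊕b27⊕b28⊕b29⊕b30⊕b31 = 1⊕1⊕1⊕1⊕0⊕0⊕1⊕0⊕0⊕0⊕0⊕1⊕0⊕0⊕0⊕0 = 0
s16: b16⊕b17⊕b18⊕b19⊕b20⊕b21⊕b22⊕b23⊕b24⊕b25⊕b26⊕b27⊕b28⊕b29⊕b30⊕b31 = 0⊕1⊕1⊕0⊕0⊕0⊕1⊕0⊕0⊕0⊕0⊕1⊕0⊕0⊕0⊕0 = 0
Syndrome (s16...s1) = 00011 → position 3.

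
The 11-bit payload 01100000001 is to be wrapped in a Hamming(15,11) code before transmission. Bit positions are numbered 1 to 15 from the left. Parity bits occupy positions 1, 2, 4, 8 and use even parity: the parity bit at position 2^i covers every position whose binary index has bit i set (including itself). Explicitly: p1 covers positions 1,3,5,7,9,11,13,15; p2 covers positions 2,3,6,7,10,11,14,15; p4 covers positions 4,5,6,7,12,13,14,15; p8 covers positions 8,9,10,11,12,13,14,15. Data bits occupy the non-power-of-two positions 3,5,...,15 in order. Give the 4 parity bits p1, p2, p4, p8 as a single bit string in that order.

0011

Place data bits at non-power-of-two positions: b3=0, b5=1, b6=1, b7=0, b9=0, b10=0, b11=0, b12=0, b13=0, b14=0, b15=1.
p1 = XOR of data positions {3,5,7,9,11,13,15} = 0⊕1⊕0⊕0⊕0⊕0⊕1 = 0
p2 = XOR of data positions {3,6,7,10,11,14,15} = 0⊕1⊕0⊕0⊕0⊕0⊕1 = 0
p4 = XOR of data positions {5,6,7,12,13,14,15} = 1⊕1⊕0⊕0⊕0⊕0⊕1 = 1
p8 = XOR of data positions {9,10,11,12,13,14,15} = 0⊕0⊕0⊕0⊕0⊕0⊕1 = 1
Parity bits p1,p2,p4,p8 = 0011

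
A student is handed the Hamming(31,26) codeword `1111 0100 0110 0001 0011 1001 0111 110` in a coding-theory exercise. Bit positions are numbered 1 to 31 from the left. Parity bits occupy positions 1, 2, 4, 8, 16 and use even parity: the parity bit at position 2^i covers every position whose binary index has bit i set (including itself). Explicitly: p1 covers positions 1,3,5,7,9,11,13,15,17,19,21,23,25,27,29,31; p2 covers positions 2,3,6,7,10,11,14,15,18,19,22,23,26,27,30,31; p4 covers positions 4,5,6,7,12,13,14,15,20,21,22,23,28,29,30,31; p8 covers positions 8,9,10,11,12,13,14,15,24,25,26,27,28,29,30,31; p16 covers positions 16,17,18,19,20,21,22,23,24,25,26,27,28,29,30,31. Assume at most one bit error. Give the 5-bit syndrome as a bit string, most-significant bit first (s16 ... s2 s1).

s1: b1⊕b3⊕b5⊕b7⊕b9⊕b11⊕b13⊕b15⊕b17⊕b19⊕b21⊕b23⊕b25⊕b27⊕b29⊕b31 = 1⊕1⊕0⊕0⊕0⊕1⊕0⊕0⊕0⊕1⊕1⊕0⊕0⊕1⊕1⊕0 = 1
s2: b2⊕b3⊕b6⊕b7⊕b10⊕b11⊕b14⊕b15⊕b18⊕b19⊕b22⊕b23⊕b26⊕b27⊕b30⊕b31 = 1⊕1⊕1⊕0⊕1⊕1⊕0⊕0⊕0⊕1⊕0⊕0⊕1⊕1⊕1⊕0 = 1
s4: b4⊕b5⊕b6⊕b7⊕b12⊕b13⊕b14⊕b15⊕b20⊕b21⊕b22⊕b23⊕b28⊕b29⊕b30⊕b31 = 1⊕0⊕1⊕0⊕0⊕0⊕0⊕0⊕1⊕1⊕0⊕0⊕1⊕1⊕1⊕0 = 1
s8: b8⊕b9⊕b10⊕b11⊕b12⊕b13⊕b14⊕b15⊕b24⊕b25⊕b26⊕b27⊕b28⊕b29⊕b30⊕b31 = 0⊕0⊕1⊕1⊕0⊕0⊕0⊕0⊕1⊕0⊕1⊕1⊕1⊕1⊕1⊕0 = 0
s16: b16⊕b17⊕b18⊕b19⊕b20⊕b21⊕b22⊕b23⊕b24⊕b25⊕b26⊕b27⊕b28⊕b29⊕b30⊕b31 = 1⊕0⊕0⊕1⊕1⊕1⊕0⊕0⊕1⊕0⊕1⊕1⊕1⊕1⊕1⊕0 = 0
Syndrome (s16...s1) = 00111 → position 7.

00111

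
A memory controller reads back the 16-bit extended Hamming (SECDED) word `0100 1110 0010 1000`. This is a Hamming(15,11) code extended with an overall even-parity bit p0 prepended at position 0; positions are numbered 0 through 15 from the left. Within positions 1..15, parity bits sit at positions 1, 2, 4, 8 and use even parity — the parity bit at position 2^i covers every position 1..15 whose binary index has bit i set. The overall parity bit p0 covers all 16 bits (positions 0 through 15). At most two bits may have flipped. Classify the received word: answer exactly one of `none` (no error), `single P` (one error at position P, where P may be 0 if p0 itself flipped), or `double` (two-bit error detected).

none

s1: b1⊕b3⊕b5⊕b7⊕b9⊕b11⊕b13⊕b15 = 1⊕0⊕1⊕0⊕0⊕0⊕0⊕0 = 0
s2: b2⊕b3⊕b6⊕b7⊕b10⊕b11⊕b14⊕b15 = 0⊕0⊕1⊕0⊕1⊕0⊕0⊕0 = 0
s4: b4⊕b5⊕b6⊕b7⊕b12⊕b13⊕b14⊕b15 = 1⊕1⊕1⊕0⊕1⊕0⊕0⊕0 = 0
s8: b8⊕b9⊕b10⊕b11⊕b12⊕b13⊕b14⊕b15 = 0⊕0⊕1⊕0⊕1⊕0⊕0⊕0 = 0
Syndrome (s8...s1) = 0000 → position 0 (no error).
Overall parity (XOR of all 16 bits, including p0): 0⊕1⊕0⊕0⊕1⊕1⊕1⊕0⊕0⊕0⊕1⊕0⊕1⊕0⊕0⊕0 = 0
Overall=0, syndrome position=0 → no error.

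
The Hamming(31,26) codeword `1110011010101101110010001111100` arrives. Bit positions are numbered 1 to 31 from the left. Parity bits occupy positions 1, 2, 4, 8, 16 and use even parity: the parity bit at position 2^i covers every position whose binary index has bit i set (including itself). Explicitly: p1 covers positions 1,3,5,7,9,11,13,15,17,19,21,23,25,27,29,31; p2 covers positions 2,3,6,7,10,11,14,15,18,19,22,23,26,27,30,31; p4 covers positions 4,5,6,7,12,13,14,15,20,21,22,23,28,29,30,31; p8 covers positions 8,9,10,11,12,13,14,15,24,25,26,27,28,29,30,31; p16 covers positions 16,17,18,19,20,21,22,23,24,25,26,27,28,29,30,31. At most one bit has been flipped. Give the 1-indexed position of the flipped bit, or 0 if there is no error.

s1: b1⊕b3⊕b5⊕b7⊕b9⊕b11⊕b13⊕b15⊕b17⊕b19⊕b21⊕b23⊕b25⊕b27⊕b29⊕b31 = 1⊕1⊕0⊕1⊕1⊕1⊕1⊕0⊕1⊕0⊕1⊕0⊕1⊕1⊕1⊕0 = 1
s2: b2⊕b3⊕b6⊕b7⊕b10⊕b11⊕b14⊕b15⊕b18⊕b19⊕b22⊕b23⊕b26⊕b27⊕b30⊕b31 = 1⊕1⊕1⊕1⊕0⊕1⊕1⊕0⊕1⊕0⊕0⊕0⊕1⊕1⊕0⊕0 = 1
s4: b4⊕b5⊕b6⊕b7⊕b12⊕b13⊕b14⊕b15⊕b20⊕b21⊕b22⊕b23⊕b28⊕b29⊕b30⊕b31 = 0⊕0⊕1⊕1⊕0⊕1⊕1⊕0⊕0⊕1⊕0⊕0⊕1⊕1⊕0⊕0 = 1
s8: b8⊕b9⊕b10⊕b11⊕b12⊕b13⊕b14⊕b15⊕b24⊕b25⊕b26⊕b27⊕b28⊕b29⊕b30⊕b31 = 0⊕1⊕0⊕1⊕0⊕1⊕1⊕0⊕0⊕1⊕1⊕1⊕1⊕1⊕0⊕0 = 1
s16: b16⊕b17⊕b18⊕b19⊕b20⊕b21⊕b22⊕b23⊕b24⊕b25⊕b26⊕b27⊕b28⊕b29⊕b30⊕b31 = 1⊕1⊕1⊕0⊕0⊕1⊕0⊕0⊕0⊕1⊕1⊕1⊕1⊕1⊕0⊕0 = 1
Syndrome (s16...s1) = 11111 → position 31.

31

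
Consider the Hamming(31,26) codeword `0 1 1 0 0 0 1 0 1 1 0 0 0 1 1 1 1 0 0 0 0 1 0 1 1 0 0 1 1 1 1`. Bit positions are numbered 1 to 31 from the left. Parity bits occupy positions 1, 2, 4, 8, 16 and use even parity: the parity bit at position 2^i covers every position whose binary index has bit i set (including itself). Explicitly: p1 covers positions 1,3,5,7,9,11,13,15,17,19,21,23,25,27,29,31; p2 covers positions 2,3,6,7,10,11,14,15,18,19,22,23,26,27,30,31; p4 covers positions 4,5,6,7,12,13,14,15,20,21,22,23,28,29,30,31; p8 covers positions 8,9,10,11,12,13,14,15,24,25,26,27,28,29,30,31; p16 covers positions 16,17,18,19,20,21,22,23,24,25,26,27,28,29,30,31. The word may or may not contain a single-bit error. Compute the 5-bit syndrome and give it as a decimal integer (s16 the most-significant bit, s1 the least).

s1: b1⊕b3⊕b5⊕b7⊕b9⊕b11⊕b13⊕b15⊕b17⊕b19⊕b21⊕b23⊕b25⊕b27⊕b29⊕b31 = 0⊕1⊕0⊕1⊕1⊕0⊕0⊕1⊕1⊕0⊕0⊕0⊕1⊕0⊕1⊕1 = 0
s2: b2⊕b3⊕b6⊕b7⊕b10⊕b11⊕b14⊕b15⊕b18⊕b19⊕b22⊕b23⊕b26⊕b27⊕b30⊕b31 = 1⊕1⊕0⊕1⊕1⊕0⊕1⊕1⊕0⊕0⊕1⊕0⊕0⊕0⊕1⊕1 = 1
s4: b4⊕b5⊕b6⊕b7⊕b12⊕b13⊕b14⊕b15⊕b20⊕b21⊕b22⊕b23⊕b28⊕b29⊕b30⊕b31 = 0⊕0⊕0⊕1⊕0⊕0⊕1⊕1⊕0⊕0⊕1⊕0⊕1⊕1⊕1⊕1 = 0
s8: b8⊕b9⊕b10⊕b11⊕b12⊕b13⊕b14⊕b15⊕b24⊕b25⊕b26⊕b27⊕b28⊕b29⊕b30⊕b31 = 0⊕1⊕1⊕0⊕0⊕0⊕1⊕1⊕1⊕1⊕0⊕0⊕1⊕1⊕1⊕1 = 0
s16: b16⊕b17⊕b18⊕b19⊕b20⊕b21⊕b22⊕b23⊕b24⊕b25⊕b26⊕b27⊕b28⊕b29⊕b30⊕b31 = 1⊕1⊕0⊕0⊕0⊕0⊕1⊕0⊕1⊕1⊕0⊕0⊕1⊕1⊕1⊕1 = 1
Syndrome (s16...s1) = 10010 → position 18.

18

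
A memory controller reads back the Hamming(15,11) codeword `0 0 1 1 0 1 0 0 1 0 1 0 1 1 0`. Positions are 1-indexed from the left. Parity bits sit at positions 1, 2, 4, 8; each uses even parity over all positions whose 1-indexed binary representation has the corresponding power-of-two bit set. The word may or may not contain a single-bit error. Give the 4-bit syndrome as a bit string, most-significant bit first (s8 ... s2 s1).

s1: b1⊕b3⊕b5⊕b7⊕b9⊕b11⊕b13⊕b15 = 0⊕1⊕0⊕0⊕1⊕1⊕1⊕0 = 0
s2: b2⊕b3⊕b6⊕b7⊕b10⊕b11⊕b14⊕b15 = 0⊕1⊕1⊕0⊕0⊕1⊕1⊕0 = 0
s4: b4⊕b5⊕b6⊕b7⊕b12⊕b13⊕b14⊕b15 = 1⊕0⊕1⊕0⊕0⊕1⊕1⊕0 = 0
s8: b8⊕b9⊕b10⊕b11⊕b12⊕b13⊕b14⊕b15 = 0⊕1⊕0⊕1⊕0⊕1⊕1⊕0 = 0
Syndrome (s8...s1) = 0000 → position 0 (no error).

0000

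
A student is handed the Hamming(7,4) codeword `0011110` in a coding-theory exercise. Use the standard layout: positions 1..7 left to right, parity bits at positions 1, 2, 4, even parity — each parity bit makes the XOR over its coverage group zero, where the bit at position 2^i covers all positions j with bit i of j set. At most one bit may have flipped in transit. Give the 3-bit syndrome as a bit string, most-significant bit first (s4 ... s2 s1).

100

s1: b1⊕b3⊕b5⊕b7 = 0⊕1⊕1⊕0 = 0
s2: b2⊕b3⊕b6⊕b7 = 0⊕1⊕1⊕0 = 0
s4: b4⊕b5⊕b6⊕b7 = 1⊕1⊕1⊕0 = 1
Syndrome (s4...s1) = 100 → position 4.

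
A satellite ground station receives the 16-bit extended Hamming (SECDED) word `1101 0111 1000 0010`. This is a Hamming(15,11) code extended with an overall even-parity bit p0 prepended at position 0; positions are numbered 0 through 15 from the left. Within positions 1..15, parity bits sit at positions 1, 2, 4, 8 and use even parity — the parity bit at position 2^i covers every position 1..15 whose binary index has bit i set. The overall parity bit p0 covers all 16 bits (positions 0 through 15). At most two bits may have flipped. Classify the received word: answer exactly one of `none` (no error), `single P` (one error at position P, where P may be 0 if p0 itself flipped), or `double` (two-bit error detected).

none

s1: b1⊕b3⊕b5⊕b7⊕b9⊕b11⊕b13⊕b15 = 1⊕1⊕1⊕1⊕0⊕0⊕0⊕0 = 0
s2: b2⊕b3⊕b6⊕b7⊕b10⊕b11⊕b14⊕b15 = 0⊕1⊕1⊕1⊕0⊕0⊕1⊕0 = 0
s4: b4⊕b5⊕b6⊕b7⊕b12⊕b13⊕b14⊕b15 = 0⊕1⊕1⊕1⊕0⊕0⊕1⊕0 = 0
s8: b8⊕b9⊕b10⊕b11⊕b12⊕b13⊕b14⊕b15 = 1⊕0⊕0⊕0⊕0⊕0⊕1⊕0 = 0
Syndrome (s8...s1) = 0000 → position 0 (no error).
Overall parity (XOR of all 16 bits, including p0): 1⊕1⊕0⊕1⊕0⊕1⊕1⊕1⊕1⊕0⊕0⊕0⊕0⊕0⊕1⊕0 = 0
Overall=0, syndrome position=0 → no error.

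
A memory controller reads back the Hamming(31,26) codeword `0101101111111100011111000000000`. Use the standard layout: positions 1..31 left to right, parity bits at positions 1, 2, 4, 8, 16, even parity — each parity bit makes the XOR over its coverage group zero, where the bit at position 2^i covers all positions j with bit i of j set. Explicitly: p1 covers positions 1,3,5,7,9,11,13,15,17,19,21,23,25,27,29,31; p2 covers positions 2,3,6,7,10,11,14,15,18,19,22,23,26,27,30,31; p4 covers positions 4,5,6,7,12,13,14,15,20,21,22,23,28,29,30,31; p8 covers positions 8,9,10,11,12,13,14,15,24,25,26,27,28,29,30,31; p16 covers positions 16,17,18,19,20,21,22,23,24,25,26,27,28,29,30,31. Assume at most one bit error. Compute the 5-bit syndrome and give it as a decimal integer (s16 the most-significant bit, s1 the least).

s1: b1⊕b3⊕b5⊕b7⊕b9⊕b11⊕b13⊕b15⊕b17⊕b19⊕b21⊕b23⊕b25⊕b27⊕b29⊕b31 = 0⊕0⊕1⊕1⊕1⊕1⊕1⊕0⊕0⊕1⊕1⊕0⊕0⊕0⊕0⊕0 = 1
s2: b2⊕b3⊕b6⊕b7⊕b10⊕b11⊕b14⊕b15⊕b18⊕b19⊕b22⊕b23⊕b26⊕b27⊕b30⊕b31 = 1⊕0⊕0⊕1⊕1⊕1⊕1⊕0⊕1⊕1⊕1⊕0⊕0⊕0⊕0⊕0 = 0
s4: b4⊕b5⊕b6⊕b7⊕b12⊕b13⊕b14⊕b15⊕b20⊕b21⊕b22⊕b23⊕b28⊕b29⊕b30⊕b31 = 1⊕1⊕0⊕1⊕1⊕1⊕1⊕0⊕1⊕1⊕1⊕0⊕0⊕0⊕0⊕0 = 1
s8: b8⊕b9⊕b10⊕b11⊕b12⊕b13⊕b14⊕b15⊕b24⊕b25⊕b26⊕b27⊕b28⊕b29⊕b30⊕b31 = 1⊕1⊕1⊕1⊕1⊕1⊕1⊕0⊕0⊕0⊕0⊕0⊕0⊕0⊕0⊕0 = 1
s16: b16⊕b17⊕b18⊕b19⊕b20⊕b21⊕b22⊕b23⊕b24⊕b25⊕b26⊕b27⊕b28⊕b29⊕b30⊕b31 = 0⊕0⊕1⊕1⊕1⊕1⊕1⊕0⊕0⊕0⊕0⊕0⊕0⊕0⊕0⊕0 = 1
Syndrome (s16...s1) = 11101 → position 29.

29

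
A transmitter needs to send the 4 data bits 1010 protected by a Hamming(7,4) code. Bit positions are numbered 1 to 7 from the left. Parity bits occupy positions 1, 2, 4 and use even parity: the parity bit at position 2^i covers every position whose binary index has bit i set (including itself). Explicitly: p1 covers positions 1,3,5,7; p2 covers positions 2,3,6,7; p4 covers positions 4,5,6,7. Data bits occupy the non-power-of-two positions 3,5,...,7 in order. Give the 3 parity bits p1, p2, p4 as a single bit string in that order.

101

Place data bits at non-power-of-two positions: b3=1, b5=0, b6=1, b7=0.
p1 = XOR of data positions {3,5,7} = 1⊕0⊕0 = 1
p2 = XOR of data positions {3,6,7} = 1⊕1⊕0 = 0
p4 = XOR of data positions {5,6,7} = 0⊕1⊕0 = 1
Parity bits p1,p2,p4 = 101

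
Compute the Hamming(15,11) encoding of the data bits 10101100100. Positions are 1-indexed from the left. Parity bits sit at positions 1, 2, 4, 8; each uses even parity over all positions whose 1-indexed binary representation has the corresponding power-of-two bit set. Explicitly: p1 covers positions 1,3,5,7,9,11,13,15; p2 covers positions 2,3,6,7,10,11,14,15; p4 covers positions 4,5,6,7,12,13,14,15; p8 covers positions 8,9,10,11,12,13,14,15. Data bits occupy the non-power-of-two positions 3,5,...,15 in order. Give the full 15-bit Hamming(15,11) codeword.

111001011100100

Place data bits at non-power-of-two positions: b3=1, b5=0, b6=1, b7=0, b9=1, b10=1, b11=0, b12=0, b13=1, b14=0, b15=0.
p1 = XOR of data positions {3,5,7,9,11,13,15} = 1⊕0⊕0⊕1⊕0⊕1⊕0 = 1
p2 = XOR of data positions {3,6,7,10,11,14,15} = 1⊕1⊕0⊕1⊕0⊕0⊕0 = 1
p4 = XOR of data positions {5,6,7,12,13,14,15} = 0⊕1⊕0⊕0⊕1⊕0⊕0 = 0
p8 = XOR of data positions {9,10,11,12,13,14,15} = 1⊕1⊕0⊕0⊕1⊕0⊕0 = 1
Codeword b1..b15 = 111001011100100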